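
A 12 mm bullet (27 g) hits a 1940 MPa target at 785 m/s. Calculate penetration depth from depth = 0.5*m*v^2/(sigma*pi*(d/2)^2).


A = pi*(d/2)^2 = pi*(12/2)^2 = 113.097 mm^2
E = 0.5*m*v^2 = 0.5*0.027*785^2 = 8319.04 J
depth = E/(sigma*A) = 8319.04 J / (1940 MPa * 113.097 mm^2) = 8319.04/(1940 * 113.097) m = 0.0379157 m ≈ 37.92 mm

37.92 mm


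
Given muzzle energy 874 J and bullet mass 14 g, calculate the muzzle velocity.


v = sqrt(2*E/m) = sqrt(2*874/0.014) = 353.4 m/s

353.4 m/s


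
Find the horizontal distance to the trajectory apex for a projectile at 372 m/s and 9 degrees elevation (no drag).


R = v0^2*sin(2*theta)/g = 372^2*sin(2*9°)/9.81 = 4359.12 m
apex_dist = R/2 = 4359.12/2 = 2180 m

2180 m


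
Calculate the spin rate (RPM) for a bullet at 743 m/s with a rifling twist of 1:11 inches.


twist_m = 11*0.0254 = 0.2794 m
spin = v/twist = 743/0.2794 = 2659.27 rev/s
RPM = spin*60 = 2659.27*60 ≈ 159556 RPM

159556 RPM


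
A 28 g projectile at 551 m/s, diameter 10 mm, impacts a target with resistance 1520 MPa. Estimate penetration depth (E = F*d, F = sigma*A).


A = pi*(d/2)^2 = pi*(10/2)^2 = 78.5398 mm^2
E = 0.5*m*v^2 = 0.5*0.028*551^2 = 4250.41 J
depth = E/(sigma*A) = 4250.41 J / (1520 MPa * 78.5398 mm^2) = 4250.41/(1520 * 78.5398) m = 0.0356039 m ≈ 35.6 mm

35.6 mm


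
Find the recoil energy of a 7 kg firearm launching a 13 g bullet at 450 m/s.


v_r = m_p*v_p/m_gun = 0.013*450/7 = 0.835714 m/s, E_r = 0.5*m_gun*v_r^2 = 0.5*7*0.835714^2 = 2.444 J

2.444 J


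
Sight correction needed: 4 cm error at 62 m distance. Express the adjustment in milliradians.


1 mrad subtends 1 cm per 10 m of range, so adj = error_cm / (dist_m / 10) = 4 / (62/10) = 0.6452 mrad

0.6452 mrad


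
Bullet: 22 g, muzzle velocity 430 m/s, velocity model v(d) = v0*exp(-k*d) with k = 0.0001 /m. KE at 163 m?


v = v0*exp(-k*d) = 430*exp(-0.0001*163) = 423.048 m/s
E = 0.5*m*v^2 = 0.5*0.022*423.048^2 = 1969 J

1969 J


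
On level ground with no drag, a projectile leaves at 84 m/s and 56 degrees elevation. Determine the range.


R = v0^2 * sin(2*theta) / g = 84^2 * sin(2*56°) / 9.81 = 666.9 m

666.9 m


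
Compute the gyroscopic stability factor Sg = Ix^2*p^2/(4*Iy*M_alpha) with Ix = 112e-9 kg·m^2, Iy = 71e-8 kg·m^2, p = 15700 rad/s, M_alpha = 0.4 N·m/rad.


Sg = Ix^2 * p^2 / (4 * Iy * M_alpha) = (112e-9)^2 * 15700^2 / (4 * 71e-8 * 0.4) = 2.722

2.722


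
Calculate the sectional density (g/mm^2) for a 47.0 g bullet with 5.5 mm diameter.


SD = m/d^2 = 47.0/5.5^2 = 1.554 g/mm^2

1.554 g/mm^2


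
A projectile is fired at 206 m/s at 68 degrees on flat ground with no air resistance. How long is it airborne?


T = 2*v0*sin(theta)/g = 2*206*sin(68°)/9.81 = 38.94 s

38.94 s


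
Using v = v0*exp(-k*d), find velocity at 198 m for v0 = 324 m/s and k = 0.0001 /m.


v = v0*exp(-k*d) = 324*exp(-0.0001*198) = 317.6 m/s

317.6 m/s


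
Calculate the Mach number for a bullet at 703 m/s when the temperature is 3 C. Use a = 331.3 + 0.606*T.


a = 331.3 + 0.606*(3) = 333.118 m/s
M = v/a = 703/333.118 = 2.11

2.11


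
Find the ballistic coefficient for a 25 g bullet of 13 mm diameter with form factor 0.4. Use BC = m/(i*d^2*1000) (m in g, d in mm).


BC = m/(i*d^2*1000) = 25/(0.4 * 13^2 * 1000) = 0.0003698

0.0003698


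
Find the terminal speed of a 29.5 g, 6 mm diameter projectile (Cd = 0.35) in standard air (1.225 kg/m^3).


A = pi*(d/2)^2 = pi*(6/2000)^2 = 2.82743e-05 m^2
vt = sqrt(2mg/(Cd*rho*A)) = sqrt(2*0.0295*9.81/(0.35 * 1.225 * 2.82743e-05)) = 218.5 m/s

218.5 m/s


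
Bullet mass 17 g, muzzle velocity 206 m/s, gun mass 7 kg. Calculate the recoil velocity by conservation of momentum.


v_recoil = m_p * v_p / m_gun = 0.017 * 206 / 7 = 0.5003 m/s

0.5003 m/s


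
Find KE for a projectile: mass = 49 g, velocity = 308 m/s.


E = 0.5*m*v^2 = 0.5*0.049*308^2 = 2324 J

2324 J


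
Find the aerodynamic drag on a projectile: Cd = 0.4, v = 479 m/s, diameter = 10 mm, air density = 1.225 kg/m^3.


A = pi*(d/2)^2 = pi*(10/2000)^2 = 7.85398e-05 m^2
Fd = 0.5*Cd*rho*A*v^2 = 0.5*0.4*1.225*7.85398e-05*479^2 = 4.415 N

4.415 N


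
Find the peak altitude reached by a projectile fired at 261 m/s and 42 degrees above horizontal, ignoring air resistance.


H = (v0*sin(theta))^2 / (2g) = (261*sin(42°))^2 / (2*9.81) = 1555 m

1555 m


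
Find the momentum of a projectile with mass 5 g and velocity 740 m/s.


p = m*v = 0.005*740 = 3.7 kg·m/s

3.7 kg·m/s


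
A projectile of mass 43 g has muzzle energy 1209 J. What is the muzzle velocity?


v = sqrt(2*E/m) = sqrt(2*1209/0.043) = 237.1 m/s

237.1 m/s


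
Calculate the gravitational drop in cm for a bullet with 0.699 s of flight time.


drop = 0.5*g*t^2 = 0.5*9.81*0.699^2 = 2.39659 m ≈ 239.7 cm

239.7 cm


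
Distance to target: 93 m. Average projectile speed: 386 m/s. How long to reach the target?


t = d/v = 93/386 = 0.2409 s

0.2409 s


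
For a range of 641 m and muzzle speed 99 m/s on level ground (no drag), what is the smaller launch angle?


sin(2*theta) = R*g/v0^2 = 641*9.81/99^2 = 0.641589, theta = arcsin(0.641589)/2 = 19.96°

19.96 degrees


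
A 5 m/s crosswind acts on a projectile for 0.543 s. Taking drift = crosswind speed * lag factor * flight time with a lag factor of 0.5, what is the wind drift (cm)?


drift = v_wind * lag * t = 5 * 0.5 * 0.543 = 1.3575 m ≈ 135.8 cm

135.8 cm


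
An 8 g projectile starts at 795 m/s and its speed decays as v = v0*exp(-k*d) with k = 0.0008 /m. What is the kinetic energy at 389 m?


v = v0*exp(-k*d) = 795*exp(-0.0008*389) = 582.391 m/s
E = 0.5*m*v^2 = 0.5*0.008*582.391^2 = 1357 J

1357 J


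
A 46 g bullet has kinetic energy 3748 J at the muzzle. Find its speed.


v = sqrt(2*E/m) = sqrt(2*3748/0.046) = 403.7 m/s

403.7 m/s


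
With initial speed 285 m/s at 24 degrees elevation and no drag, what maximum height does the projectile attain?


H = (v0*sin(theta))^2 / (2g) = (285*sin(24°))^2 / (2*9.81) = 684.9 m

684.9 m


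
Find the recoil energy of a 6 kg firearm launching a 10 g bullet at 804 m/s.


v_r = m_p*v_p/m_gun = 0.01*804/6 = 1.34 m/s, E_r = 0.5*m_gun*v_r^2 = 0.5*6*1.34^2 = 5.387 J

5.387 J


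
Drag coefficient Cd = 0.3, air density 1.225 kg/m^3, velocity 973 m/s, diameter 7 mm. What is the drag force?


A = pi*(d/2)^2 = pi*(7/2000)^2 = 3.84845e-05 m^2
Fd = 0.5*Cd*rho*A*v^2 = 0.5*0.3*1.225*3.84845e-05*973^2 = 6.695 N

6.695 N


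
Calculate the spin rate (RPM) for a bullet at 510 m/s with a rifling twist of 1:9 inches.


twist_m = 9*0.0254 = 0.2286 m
spin = v/twist = 510/0.2286 = 2230.971 rev/s
RPM = spin*60 = 2230.971*60 ≈ 133858 RPM

133858 RPM


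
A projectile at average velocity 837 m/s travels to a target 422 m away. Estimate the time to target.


t = d/v = 422/837 = 0.5042 s

0.5042 s


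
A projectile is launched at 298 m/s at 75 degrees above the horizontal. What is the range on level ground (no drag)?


R = v0^2 * sin(2*theta) / g = 298^2 * sin(2*75°) / 9.81 = 4526 m

4526 m


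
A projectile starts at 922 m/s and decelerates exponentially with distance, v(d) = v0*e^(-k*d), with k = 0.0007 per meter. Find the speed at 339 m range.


v = v0*exp(-k*d) = 922*exp(-0.0007*339) = 727.2 m/s

727.2 m/s


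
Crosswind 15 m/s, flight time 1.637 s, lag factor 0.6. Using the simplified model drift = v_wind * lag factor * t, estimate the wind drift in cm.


drift = v_wind * lag * t = 15 * 0.6 * 1.637 = 14.733 m ≈ 1473 cm

1473 cm


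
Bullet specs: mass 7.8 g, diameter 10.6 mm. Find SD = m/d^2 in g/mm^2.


SD = m/d^2 = 7.8/10.6^2 = 0.06942 g/mm^2

0.06942 g/mm^2


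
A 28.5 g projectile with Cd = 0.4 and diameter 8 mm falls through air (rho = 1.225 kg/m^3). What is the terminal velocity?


A = pi*(d/2)^2 = pi*(8/2000)^2 = 5.02655e-05 m^2
vt = sqrt(2mg/(Cd*rho*A)) = sqrt(2*0.0285*9.81/(0.4 * 1.225 * 5.02655e-05)) = 150.7 m/s

150.7 m/s


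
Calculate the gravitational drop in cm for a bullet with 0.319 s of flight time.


drop = 0.5*g*t^2 = 0.5*9.81*0.319^2 = 0.499138 m ≈ 49.91 cm

49.91 cm


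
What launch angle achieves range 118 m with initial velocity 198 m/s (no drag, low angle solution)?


sin(2*theta) = R*g/v0^2 = 118*9.81/198^2 = 0.0295271, theta = arcsin(0.0295271)/2 = 0.846°

0.846 degrees


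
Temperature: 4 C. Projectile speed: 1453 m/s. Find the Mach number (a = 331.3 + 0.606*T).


a = 331.3 + 0.606*(4) = 333.724 m/s
M = v/a = 1453/333.724 = 4.354

4.354


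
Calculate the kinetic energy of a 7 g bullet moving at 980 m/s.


E = 0.5*m*v^2 = 0.5*0.007*980^2 = 3361 J

3361 J


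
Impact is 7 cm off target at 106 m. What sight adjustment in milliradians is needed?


1 mrad subtends 1 cm per 10 m of range, so adj = error_cm / (dist_m / 10) = 7 / (106/10) = 0.6604 mrad

0.6604 mrad


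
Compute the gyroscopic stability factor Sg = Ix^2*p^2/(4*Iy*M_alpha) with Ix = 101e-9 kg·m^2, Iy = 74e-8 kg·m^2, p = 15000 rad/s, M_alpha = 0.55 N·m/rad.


Sg = Ix^2 * p^2 / (4 * Iy * M_alpha) = (101e-9)^2 * 15000^2 / (4 * 74e-8 * 0.55) = 1.41

1.41


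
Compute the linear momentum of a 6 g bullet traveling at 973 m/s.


p = m*v = 0.006*973 = 5.838 kg·m/s

5.838 kg·m/s


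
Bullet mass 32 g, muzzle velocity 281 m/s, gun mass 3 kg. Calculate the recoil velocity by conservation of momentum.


v_recoil = m_p * v_p / m_gun = 0.032 * 281 / 3 = 2.997 m/s

2.997 m/s


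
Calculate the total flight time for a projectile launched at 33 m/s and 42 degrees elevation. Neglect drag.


T = 2*v0*sin(theta)/g = 2*33*sin(42°)/9.81 = 4.502 s

4.502 s


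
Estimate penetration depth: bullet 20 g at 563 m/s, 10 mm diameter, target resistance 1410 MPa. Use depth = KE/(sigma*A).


A = pi*(d/2)^2 = pi*(10/2)^2 = 78.5398 mm^2
E = 0.5*m*v^2 = 0.5*0.02*563^2 = 3169.69 J
depth = E/(sigma*A) = 3169.69 J / (1410 MPa * 78.5398 mm^2) = 3169.69/(1410 * 78.5398) m = 0.0286225 m ≈ 28.62 mm

28.62 mm


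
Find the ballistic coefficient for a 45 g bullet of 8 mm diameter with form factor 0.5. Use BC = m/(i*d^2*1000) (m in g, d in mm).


BC = m/(i*d^2*1000) = 45/(0.5 * 8^2 * 1000) = 0.001406

0.001406


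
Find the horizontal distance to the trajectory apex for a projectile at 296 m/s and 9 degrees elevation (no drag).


R = v0^2*sin(2*theta)/g = 296^2*sin(2*9°)/9.81 = 2759.92 m
apex_dist = R/2 = 2759.92/2 = 1380 m

1380 m


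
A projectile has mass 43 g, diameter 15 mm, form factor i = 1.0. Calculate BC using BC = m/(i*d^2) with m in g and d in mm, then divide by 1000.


BC = m/(i*d^2*1000) = 43/(1.0 * 15^2 * 1000) = 0.0001911

0.0001911


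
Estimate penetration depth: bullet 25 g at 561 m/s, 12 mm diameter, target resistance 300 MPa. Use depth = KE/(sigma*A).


A = pi*(d/2)^2 = pi*(12/2)^2 = 113.097 mm^2
E = 0.5*m*v^2 = 0.5*0.025*561^2 = 3934.01 J
depth = E/(sigma*A) = 3934.01 J / (300 MPa * 113.097 mm^2) = 3934.01/(300 * 113.097) m = 0.115948 m ≈ 115.9 mm

115.9 mm


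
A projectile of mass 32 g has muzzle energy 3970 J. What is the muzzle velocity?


v = sqrt(2*E/m) = sqrt(2*3970/0.032) = 498.1 m/s

498.1 m/s


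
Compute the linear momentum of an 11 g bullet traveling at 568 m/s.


p = m*v = 0.011*568 = 6.248 kg·m/s

6.248 kg·m/s


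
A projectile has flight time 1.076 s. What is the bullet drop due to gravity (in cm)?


drop = 0.5*g*t^2 = 0.5*9.81*1.076^2 = 5.67889 m ≈ 567.9 cm

567.9 cm


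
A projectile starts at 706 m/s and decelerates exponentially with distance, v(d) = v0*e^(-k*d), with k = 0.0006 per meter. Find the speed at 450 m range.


v = v0*exp(-k*d) = 706*exp(-0.0006*450) = 538.9 m/s

538.9 m/s


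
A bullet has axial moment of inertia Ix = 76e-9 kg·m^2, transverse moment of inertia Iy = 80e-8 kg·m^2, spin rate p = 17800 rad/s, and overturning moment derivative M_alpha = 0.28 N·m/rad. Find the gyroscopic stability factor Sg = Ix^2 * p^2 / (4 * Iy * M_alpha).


Sg = Ix^2 * p^2 / (4 * Iy * M_alpha) = (76e-9)^2 * 17800^2 / (4 * 80e-8 * 0.28) = 2.042

2.042


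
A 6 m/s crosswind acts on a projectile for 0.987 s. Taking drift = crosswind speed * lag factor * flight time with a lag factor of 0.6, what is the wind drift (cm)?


drift = v_wind * lag * t = 6 * 0.6 * 0.987 = 3.5532 m ≈ 355.3 cm

355.3 cm


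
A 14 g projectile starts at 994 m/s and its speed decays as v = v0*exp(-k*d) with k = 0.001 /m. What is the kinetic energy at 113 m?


v = v0*exp(-k*d) = 994*exp(-0.001*113) = 887.792 m/s
E = 0.5*m*v^2 = 0.5*0.014*887.792^2 = 5517 J

5517 J


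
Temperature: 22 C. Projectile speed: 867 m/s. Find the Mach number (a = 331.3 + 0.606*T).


a = 331.3 + 0.606*(22) = 344.632 m/s
M = v/a = 867/344.632 = 2.516

2.516


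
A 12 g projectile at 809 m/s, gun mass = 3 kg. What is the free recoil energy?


v_r = m_p*v_p/m_gun = 0.012*809/3 = 3.236 m/s, E_r = 0.5*m_gun*v_r^2 = 0.5*3*3.236^2 = 15.71 J

15.71 J


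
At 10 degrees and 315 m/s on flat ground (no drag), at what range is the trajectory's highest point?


R = v0^2*sin(2*theta)/g = 315^2*sin(2*10°)/9.81 = 3459.42 m
apex_dist = R/2 = 3459.42/2 = 1730 m

1730 m


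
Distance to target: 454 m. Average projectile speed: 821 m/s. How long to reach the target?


t = d/v = 454/821 = 0.553 s

0.553 s


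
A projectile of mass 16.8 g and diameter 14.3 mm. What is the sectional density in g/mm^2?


SD = m/d^2 = 16.8/14.3^2 = 0.08216 g/mm^2

0.08216 g/mm^2


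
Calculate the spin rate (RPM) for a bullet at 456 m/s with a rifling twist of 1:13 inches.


twist_m = 13*0.0254 = 0.3302 m
spin = v/twist = 456/0.3302 = 1380.981 rev/s
RPM = spin*60 = 1380.981*60 ≈ 82859 RPM

82859 RPM


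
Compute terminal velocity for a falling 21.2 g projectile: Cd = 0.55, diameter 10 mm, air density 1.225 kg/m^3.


A = pi*(d/2)^2 = pi*(10/2000)^2 = 7.85398e-05 m^2
vt = sqrt(2mg/(Cd*rho*A)) = sqrt(2*0.0212*9.81/(0.55 * 1.225 * 7.85398e-05)) = 88.66 m/s

88.66 m/s


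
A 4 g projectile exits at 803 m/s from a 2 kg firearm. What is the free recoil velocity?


v_recoil = m_p * v_p / m_gun = 0.004 * 803 / 2 = 1.606 m/s

1.606 m/s


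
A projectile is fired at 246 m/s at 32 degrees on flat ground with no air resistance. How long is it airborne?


T = 2*v0*sin(theta)/g = 2*246*sin(32°)/9.81 = 26.58 s

26.58 s


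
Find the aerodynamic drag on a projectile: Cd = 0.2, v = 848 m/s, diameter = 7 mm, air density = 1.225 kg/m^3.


A = pi*(d/2)^2 = pi*(7/2000)^2 = 3.84845e-05 m^2
Fd = 0.5*Cd*rho*A*v^2 = 0.5*0.2*1.225*3.84845e-05*848^2 = 3.39 N

3.39 N


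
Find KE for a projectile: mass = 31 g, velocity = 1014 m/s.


E = 0.5*m*v^2 = 0.5*0.031*1014^2 = 15937 J

15937 J


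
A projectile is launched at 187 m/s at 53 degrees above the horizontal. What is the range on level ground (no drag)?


R = v0^2 * sin(2*theta) / g = 187^2 * sin(2*53°) / 9.81 = 3427 m

3427 m


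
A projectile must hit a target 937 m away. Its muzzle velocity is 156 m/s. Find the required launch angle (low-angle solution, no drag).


sin(2*theta) = R*g/v0^2 = 937*9.81/156^2 = 0.377711, theta = arcsin(0.377711)/2 = 11.1°

11.1 degrees


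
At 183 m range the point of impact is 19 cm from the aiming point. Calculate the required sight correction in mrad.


1 mrad subtends 1 cm per 10 m of range, so adj = error_cm / (dist_m / 10) = 19 / (183/10) = 1.038 mrad

1.038 mrad


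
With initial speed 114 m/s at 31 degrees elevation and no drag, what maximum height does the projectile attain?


H = (v0*sin(theta))^2 / (2g) = (114*sin(31°))^2 / (2*9.81) = 175.7 m

175.7 m


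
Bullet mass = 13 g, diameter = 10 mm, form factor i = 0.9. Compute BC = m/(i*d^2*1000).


BC = m/(i*d^2*1000) = 13/(0.9 * 10^2 * 1000) = 0.0001444

0.0001444


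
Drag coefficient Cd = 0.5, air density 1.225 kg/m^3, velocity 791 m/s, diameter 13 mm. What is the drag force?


A = pi*(d/2)^2 = pi*(13/2000)^2 = 1.32732e-04 m^2
Fd = 0.5*Cd*rho*A*v^2 = 0.5*0.5*1.225*1.32732e-04*791^2 = 25.43 N

25.43 N


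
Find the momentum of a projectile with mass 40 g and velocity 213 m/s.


p = m*v = 0.04*213 = 8.52 kg·m/s

8.52 kg·m/s


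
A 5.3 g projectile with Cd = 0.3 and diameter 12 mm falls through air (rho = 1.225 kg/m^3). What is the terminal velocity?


A = pi*(d/2)^2 = pi*(12/2000)^2 = 1.13097e-04 m^2
vt = sqrt(2mg/(Cd*rho*A)) = sqrt(2*0.0053*9.81/(0.3 * 1.225 * 1.13097e-04)) = 50.02 m/s

50.02 m/s


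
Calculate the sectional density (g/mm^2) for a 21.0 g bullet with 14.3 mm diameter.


SD = m/d^2 = 21.0/14.3^2 = 0.1027 g/mm^2

0.1027 g/mm^2


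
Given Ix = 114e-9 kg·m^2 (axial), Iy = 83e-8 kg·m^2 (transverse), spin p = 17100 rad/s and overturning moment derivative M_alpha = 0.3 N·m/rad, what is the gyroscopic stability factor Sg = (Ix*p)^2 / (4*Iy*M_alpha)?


Sg = Ix^2 * p^2 / (4 * Iy * M_alpha) = (114e-9)^2 * 17100^2 / (4 * 83e-8 * 0.3) = 3.815

3.815


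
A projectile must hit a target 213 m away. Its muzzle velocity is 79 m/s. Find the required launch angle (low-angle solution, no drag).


sin(2*theta) = R*g/v0^2 = 213*9.81/79^2 = 0.334807, theta = arcsin(0.334807)/2 = 9.78°

9.78 degrees


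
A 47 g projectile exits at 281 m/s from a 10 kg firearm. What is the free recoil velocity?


v_recoil = m_p * v_p / m_gun = 0.047 * 281 / 10 = 1.321 m/s

1.321 m/s


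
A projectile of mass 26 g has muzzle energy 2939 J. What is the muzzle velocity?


v = sqrt(2*E/m) = sqrt(2*2939/0.026) = 475.5 m/s

475.5 m/s


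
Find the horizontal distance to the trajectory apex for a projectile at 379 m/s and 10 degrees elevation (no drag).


R = v0^2*sin(2*theta)/g = 379^2*sin(2*10°)/9.81 = 5007.96 m
apex_dist = R/2 = 5007.96/2 = 2504 m

2504 m


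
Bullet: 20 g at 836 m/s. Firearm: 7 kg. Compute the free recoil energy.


v_r = m_p*v_p/m_gun = 0.02*836/7 = 2.38857 m/s, E_r = 0.5*m_gun*v_r^2 = 0.5*7*2.38857^2 = 19.97 J

19.97 J


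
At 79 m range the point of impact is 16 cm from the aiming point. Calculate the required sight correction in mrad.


1 mrad subtends 1 cm per 10 m of range, so adj = error_cm / (dist_m / 10) = 16 / (79/10) = 2.025 mrad

2.025 mrad


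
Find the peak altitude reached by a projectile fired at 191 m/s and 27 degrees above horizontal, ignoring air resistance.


H = (v0*sin(theta))^2 / (2g) = (191*sin(27°))^2 / (2*9.81) = 383.2 m

383.2 m


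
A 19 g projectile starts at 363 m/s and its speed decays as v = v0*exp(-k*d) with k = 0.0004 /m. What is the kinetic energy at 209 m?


v = v0*exp(-k*d) = 363*exp(-0.0004*209) = 333.887 m/s
E = 0.5*m*v^2 = 0.5*0.019*333.887^2 = 1059 J

1059 J


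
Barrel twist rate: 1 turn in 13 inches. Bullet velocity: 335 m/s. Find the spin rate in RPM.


twist_m = 13*0.0254 = 0.3302 m
spin = v/twist = 335/0.3302 = 1014.537 rev/s
RPM = spin*60 = 1014.537*60 ≈ 60872 RPM

60872 RPM


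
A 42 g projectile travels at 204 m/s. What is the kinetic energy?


E = 0.5*m*v^2 = 0.5*0.042*204^2 = 873.9 J

873.9 J


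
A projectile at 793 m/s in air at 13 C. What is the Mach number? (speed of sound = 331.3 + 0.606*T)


a = 331.3 + 0.606*(13) = 339.178 m/s
M = v/a = 793/339.178 = 2.338

2.338


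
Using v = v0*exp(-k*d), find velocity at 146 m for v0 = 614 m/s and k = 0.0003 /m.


v = v0*exp(-k*d) = 614*exp(-0.0003*146) = 587.7 m/s

587.7 m/s


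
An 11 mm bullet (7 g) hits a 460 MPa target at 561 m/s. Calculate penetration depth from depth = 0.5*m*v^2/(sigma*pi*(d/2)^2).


A = pi*(d/2)^2 = pi*(11/2)^2 = 95.0332 mm^2
E = 0.5*m*v^2 = 0.5*0.007*561^2 = 1101.52 J
depth = E/(sigma*A) = 1101.52 J / (460 MPa * 95.0332 mm^2) = 1101.52/(460 * 95.0332) m = 0.0251977 m ≈ 25.2 mm

25.2 mm


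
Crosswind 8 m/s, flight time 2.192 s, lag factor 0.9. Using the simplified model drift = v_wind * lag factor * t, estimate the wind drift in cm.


drift = v_wind * lag * t = 8 * 0.9 * 2.192 = 15.7824 m ≈ 1578 cm

1578 cm


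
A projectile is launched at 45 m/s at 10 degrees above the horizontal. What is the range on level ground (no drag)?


R = v0^2 * sin(2*theta) / g = 45^2 * sin(2*10°) / 9.81 = 70.6 m

70.6 m


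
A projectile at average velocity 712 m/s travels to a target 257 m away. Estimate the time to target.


t = d/v = 257/712 = 0.361 s

0.361 s


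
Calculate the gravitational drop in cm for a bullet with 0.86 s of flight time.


drop = 0.5*g*t^2 = 0.5*9.81*0.86^2 = 3.62774 m ≈ 362.8 cm

362.8 cm


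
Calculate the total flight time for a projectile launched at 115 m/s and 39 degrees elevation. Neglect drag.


T = 2*v0*sin(theta)/g = 2*115*sin(39°)/9.81 = 14.75 s

14.75 s


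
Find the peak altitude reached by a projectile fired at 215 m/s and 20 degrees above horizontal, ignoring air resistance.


H = (v0*sin(theta))^2 / (2g) = (215*sin(20°))^2 / (2*9.81) = 275.6 m

275.6 m


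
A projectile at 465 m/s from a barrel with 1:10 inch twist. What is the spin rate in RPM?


twist_m = 10*0.0254 = 0.254 m
spin = v/twist = 465/0.254 = 1830.709 rev/s
RPM = spin*60 = 1830.709*60 ≈ 109843 RPM

109843 RPM


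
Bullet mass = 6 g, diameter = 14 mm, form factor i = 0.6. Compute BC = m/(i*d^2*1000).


BC = m/(i*d^2*1000) = 6/(0.6 * 14^2 * 1000) = 5.102e-05

5.102e-05


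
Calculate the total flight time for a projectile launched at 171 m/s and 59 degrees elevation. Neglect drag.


T = 2*v0*sin(theta)/g = 2*171*sin(59°)/9.81 = 29.88 s

29.88 s


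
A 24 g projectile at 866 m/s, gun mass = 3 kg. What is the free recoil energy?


v_r = m_p*v_p/m_gun = 0.024*866/3 = 6.928 m/s, E_r = 0.5*m_gun*v_r^2 = 0.5*3*6.928^2 = 72 J

72 J


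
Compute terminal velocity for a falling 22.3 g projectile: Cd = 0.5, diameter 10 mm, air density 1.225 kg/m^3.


A = pi*(d/2)^2 = pi*(10/2000)^2 = 7.85398e-05 m^2
vt = sqrt(2mg/(Cd*rho*A)) = sqrt(2*0.0223*9.81/(0.5 * 1.225 * 7.85398e-05)) = 95.37 m/s

95.37 m/s


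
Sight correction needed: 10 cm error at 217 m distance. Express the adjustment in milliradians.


1 mrad subtends 1 cm per 10 m of range, so adj = error_cm / (dist_m / 10) = 10 / (217/10) = 0.4608 mrad

0.4608 mrad


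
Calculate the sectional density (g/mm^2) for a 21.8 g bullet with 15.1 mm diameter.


SD = m/d^2 = 21.8/15.1^2 = 0.09561 g/mm^2

0.09561 g/mm^2


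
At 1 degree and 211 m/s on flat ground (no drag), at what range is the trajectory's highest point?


R = v0^2*sin(2*theta)/g = 211^2*sin(2*1°)/9.81 = 158.385 m
apex_dist = R/2 = 158.385/2 = 79.19 m

79.19 m


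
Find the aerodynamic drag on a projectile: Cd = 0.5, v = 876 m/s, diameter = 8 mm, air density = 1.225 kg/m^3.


A = pi*(d/2)^2 = pi*(8/2000)^2 = 5.02655e-05 m^2
Fd = 0.5*Cd*rho*A*v^2 = 0.5*0.5*1.225*5.02655e-05*876^2 = 11.81 N

11.81 N


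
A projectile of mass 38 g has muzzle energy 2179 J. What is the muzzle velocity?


v = sqrt(2*E/m) = sqrt(2*2179/0.038) = 338.7 m/s

338.7 m/s


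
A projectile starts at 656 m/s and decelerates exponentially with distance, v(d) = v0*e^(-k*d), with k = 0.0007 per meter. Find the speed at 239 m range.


v = v0*exp(-k*d) = 656*exp(-0.0007*239) = 554.9 m/s

554.9 m/s


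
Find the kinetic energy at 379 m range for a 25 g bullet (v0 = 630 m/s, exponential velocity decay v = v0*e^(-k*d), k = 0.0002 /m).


v = v0*exp(-k*d) = 630*exp(-0.0002*379) = 584.011 m/s
E = 0.5*m*v^2 = 0.5*0.025*584.011^2 = 4263 J

4263 J


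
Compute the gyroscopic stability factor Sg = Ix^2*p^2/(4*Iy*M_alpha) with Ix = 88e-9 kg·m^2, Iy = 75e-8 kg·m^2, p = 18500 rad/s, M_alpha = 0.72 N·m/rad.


Sg = Ix^2 * p^2 / (4 * Iy * M_alpha) = (88e-9)^2 * 18500^2 / (4 * 75e-8 * 0.72) = 1.227

1.227


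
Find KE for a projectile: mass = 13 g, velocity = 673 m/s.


E = 0.5*m*v^2 = 0.5*0.013*673^2 = 2944 J

2944 J


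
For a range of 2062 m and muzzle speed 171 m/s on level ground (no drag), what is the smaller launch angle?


sin(2*theta) = R*g/v0^2 = 2062*9.81/171^2 = 0.691776, theta = arcsin(0.691776)/2 = 21.89°

21.89 degrees


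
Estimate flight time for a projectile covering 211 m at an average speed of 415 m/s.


t = d/v = 211/415 = 0.5084 s

0.5084 s


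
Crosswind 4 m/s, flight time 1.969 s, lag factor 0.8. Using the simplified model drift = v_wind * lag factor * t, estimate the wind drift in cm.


drift = v_wind * lag * t = 4 * 0.8 * 1.969 = 6.3008 m ≈ 630.1 cm

630.1 cm


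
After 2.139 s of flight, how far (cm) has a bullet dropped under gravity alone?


drop = 0.5*g*t^2 = 0.5*9.81*2.139^2 = 22.4419 m ≈ 2244 cm

2244 cm


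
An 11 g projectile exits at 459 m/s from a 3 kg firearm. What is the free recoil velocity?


v_recoil = m_p * v_p / m_gun = 0.011 * 459 / 3 = 1.683 m/s

1.683 m/s


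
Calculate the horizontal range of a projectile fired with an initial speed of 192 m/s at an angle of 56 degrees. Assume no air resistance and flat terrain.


R = v0^2 * sin(2*theta) / g = 192^2 * sin(2*56°) / 9.81 = 3484 m

3484 m


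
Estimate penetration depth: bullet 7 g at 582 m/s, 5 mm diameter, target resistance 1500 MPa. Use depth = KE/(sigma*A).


A = pi*(d/2)^2 = pi*(5/2)^2 = 19.635 mm^2
E = 0.5*m*v^2 = 0.5*0.007*582^2 = 1185.53 J
depth = E/(sigma*A) = 1185.53 J / (1500 MPa * 19.635 mm^2) = 1185.53/(1500 * 19.635) m = 0.0402525 m ≈ 40.25 mm

40.25 mm


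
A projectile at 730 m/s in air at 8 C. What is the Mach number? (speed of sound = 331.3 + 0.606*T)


a = 331.3 + 0.606*(8) = 336.148 m/s
M = v/a = 730/336.148 = 2.172

2.172


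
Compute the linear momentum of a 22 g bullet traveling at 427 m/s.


p = m*v = 0.022*427 = 9.394 kg·m/s

9.394 kg·m/s


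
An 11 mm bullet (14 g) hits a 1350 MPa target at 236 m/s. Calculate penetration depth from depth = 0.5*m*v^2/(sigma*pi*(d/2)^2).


A = pi*(d/2)^2 = pi*(11/2)^2 = 95.0332 mm^2
E = 0.5*m*v^2 = 0.5*0.014*236^2 = 389.872 J
depth = E/(sigma*A) = 389.872 J / (1350 MPa * 95.0332 mm^2) = 389.872/(1350 * 95.0332) m = 0.00303888 m ≈ 3.039 mm

3.039 mm


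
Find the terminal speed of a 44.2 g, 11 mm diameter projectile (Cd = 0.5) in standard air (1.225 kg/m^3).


A = pi*(d/2)^2 = pi*(11/2000)^2 = 9.50332e-05 m^2
vt = sqrt(2mg/(Cd*rho*A)) = sqrt(2*0.0442*9.81/(0.5 * 1.225 * 9.50332e-05)) = 122.1 m/s

122.1 m/s


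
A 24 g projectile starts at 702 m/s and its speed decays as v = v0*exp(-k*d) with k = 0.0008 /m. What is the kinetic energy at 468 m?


v = v0*exp(-k*d) = 702*exp(-0.0008*468) = 482.767 m/s
E = 0.5*m*v^2 = 0.5*0.024*482.767^2 = 2797 J

2797 J


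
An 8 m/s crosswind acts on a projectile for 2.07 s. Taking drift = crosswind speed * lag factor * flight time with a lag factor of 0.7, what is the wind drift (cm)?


drift = v_wind * lag * t = 8 * 0.7 * 2.07 = 11.592 m ≈ 1159 cm

1159 cm


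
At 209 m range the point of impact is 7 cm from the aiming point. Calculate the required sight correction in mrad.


1 mrad subtends 1 cm per 10 m of range, so adj = error_cm / (dist_m / 10) = 7 / (209/10) = 0.3349 mrad

0.3349 mrad


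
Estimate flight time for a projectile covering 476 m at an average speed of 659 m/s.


t = d/v = 476/659 = 0.7223 s

0.7223 s


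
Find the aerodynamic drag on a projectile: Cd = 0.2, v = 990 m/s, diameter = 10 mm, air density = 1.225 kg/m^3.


A = pi*(d/2)^2 = pi*(10/2000)^2 = 7.85398e-05 m^2
Fd = 0.5*Cd*rho*A*v^2 = 0.5*0.2*1.225*7.85398e-05*990^2 = 9.43 N

9.43 N


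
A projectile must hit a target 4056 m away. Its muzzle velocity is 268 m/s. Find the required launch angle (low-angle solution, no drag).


sin(2*theta) = R*g/v0^2 = 4056*9.81/268^2 = 0.553984, theta = arcsin(0.553984)/2 = 16.82°

16.82 degrees


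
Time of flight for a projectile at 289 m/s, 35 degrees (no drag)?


T = 2*v0*sin(theta)/g = 2*289*sin(35°)/9.81 = 33.79 s

33.79 s


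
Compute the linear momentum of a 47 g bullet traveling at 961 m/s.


p = m*v = 0.047*961 = 45.17 kg·m/s

45.17 kg·m/s


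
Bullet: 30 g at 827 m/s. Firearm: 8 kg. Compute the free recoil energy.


v_r = m_p*v_p/m_gun = 0.03*827/8 = 3.10125 m/s, E_r = 0.5*m_gun*v_r^2 = 0.5*8*3.10125^2 = 38.47 J

38.47 J


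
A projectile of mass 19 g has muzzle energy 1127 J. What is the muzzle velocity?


v = sqrt(2*E/m) = sqrt(2*1127/0.019) = 344.4 m/s

344.4 m/s


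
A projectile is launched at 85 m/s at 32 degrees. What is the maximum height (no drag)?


H = (v0*sin(theta))^2 / (2g) = (85*sin(32°))^2 / (2*9.81) = 103.4 m

103.4 m


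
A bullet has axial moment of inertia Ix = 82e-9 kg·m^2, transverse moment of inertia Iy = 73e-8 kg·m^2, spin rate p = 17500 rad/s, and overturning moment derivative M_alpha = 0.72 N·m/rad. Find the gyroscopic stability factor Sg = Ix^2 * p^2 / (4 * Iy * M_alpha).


Sg = Ix^2 * p^2 / (4 * Iy * M_alpha) = (82e-9)^2 * 17500^2 / (4 * 73e-8 * 0.72) = 0.9795

0.9795


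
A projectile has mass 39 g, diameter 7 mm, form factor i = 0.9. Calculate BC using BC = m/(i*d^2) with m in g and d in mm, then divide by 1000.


BC = m/(i*d^2*1000) = 39/(0.9 * 7^2 * 1000) = 0.0008844

0.0008844


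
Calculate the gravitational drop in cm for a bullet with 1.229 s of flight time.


drop = 0.5*g*t^2 = 0.5*9.81*1.229^2 = 7.40871 m ≈ 740.9 cm

740.9 cm


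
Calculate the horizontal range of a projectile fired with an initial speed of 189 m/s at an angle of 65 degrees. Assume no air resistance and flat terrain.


R = v0^2 * sin(2*theta) / g = 189^2 * sin(2*65°) / 9.81 = 2789 m

2789 m


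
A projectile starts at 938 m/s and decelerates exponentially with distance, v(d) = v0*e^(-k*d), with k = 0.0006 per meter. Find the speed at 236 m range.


v = v0*exp(-k*d) = 938*exp(-0.0006*236) = 814.2 m/s

814.2 m/s


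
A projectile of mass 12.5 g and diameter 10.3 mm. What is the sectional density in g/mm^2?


SD = m/d^2 = 12.5/10.3^2 = 0.1178 g/mm^2

0.1178 g/mm^2


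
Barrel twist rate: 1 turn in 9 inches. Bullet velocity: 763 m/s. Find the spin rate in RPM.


twist_m = 9*0.0254 = 0.2286 m
spin = v/twist = 763/0.2286 = 3337.708 rev/s
RPM = spin*60 = 3337.708*60 ≈ 200262 RPM

200262 RPM


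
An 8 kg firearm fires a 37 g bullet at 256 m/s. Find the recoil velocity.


v_recoil = m_p * v_p / m_gun = 0.037 * 256 / 8 = 1.184 m/s

1.184 m/s


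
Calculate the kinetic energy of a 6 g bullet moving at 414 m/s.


E = 0.5*m*v^2 = 0.5*0.006*414^2 = 514.2 J

514.2 J


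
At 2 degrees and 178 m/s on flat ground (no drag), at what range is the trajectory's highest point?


R = v0^2*sin(2*theta)/g = 178^2*sin(2*2°)/9.81 = 225.297 m
apex_dist = R/2 = 225.297/2 = 112.6 m

112.6 m


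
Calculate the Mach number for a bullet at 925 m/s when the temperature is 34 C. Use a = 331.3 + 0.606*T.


a = 331.3 + 0.606*(34) = 351.904 m/s
M = v/a = 925/351.904 = 2.629

2.629


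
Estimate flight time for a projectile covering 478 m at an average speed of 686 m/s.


t = d/v = 478/686 = 0.6968 s

0.6968 s


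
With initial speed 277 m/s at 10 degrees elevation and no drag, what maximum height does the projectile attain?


H = (v0*sin(theta))^2 / (2g) = (277*sin(10°))^2 / (2*9.81) = 117.9 m

117.9 m


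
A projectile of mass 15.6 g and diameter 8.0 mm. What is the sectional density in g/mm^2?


SD = m/d^2 = 15.6/8.0^2 = 0.2437 g/mm^2

0.2437 g/mm^2


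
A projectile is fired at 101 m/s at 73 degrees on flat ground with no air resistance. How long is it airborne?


T = 2*v0*sin(theta)/g = 2*101*sin(73°)/9.81 = 19.69 s

19.69 s


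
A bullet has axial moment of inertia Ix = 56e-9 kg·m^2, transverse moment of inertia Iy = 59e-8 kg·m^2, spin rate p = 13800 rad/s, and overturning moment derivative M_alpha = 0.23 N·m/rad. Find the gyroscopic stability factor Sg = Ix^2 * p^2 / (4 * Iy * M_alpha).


Sg = Ix^2 * p^2 / (4 * Iy * M_alpha) = (56e-9)^2 * 13800^2 / (4 * 59e-8 * 0.23) = 1.1

1.1


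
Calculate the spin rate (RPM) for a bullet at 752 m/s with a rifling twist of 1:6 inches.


twist_m = 6*0.0254 = 0.1524 m
spin = v/twist = 752/0.1524 = 4934.383 rev/s
RPM = spin*60 = 4934.383*60 ≈ 296063 RPM

296063 RPM


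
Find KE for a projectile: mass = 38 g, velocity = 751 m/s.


E = 0.5*m*v^2 = 0.5*0.038*751^2 = 10716 J

10716 J


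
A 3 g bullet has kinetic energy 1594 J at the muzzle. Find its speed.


v = sqrt(2*E/m) = sqrt(2*1594/0.003) = 1031 m/s

1031 m/s


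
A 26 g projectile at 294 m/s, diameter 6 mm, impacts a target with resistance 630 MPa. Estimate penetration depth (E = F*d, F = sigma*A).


A = pi*(d/2)^2 = pi*(6/2)^2 = 28.2743 mm^2
E = 0.5*m*v^2 = 0.5*0.026*294^2 = 1123.67 J
depth = E/(sigma*A) = 1123.67 J / (630 MPa * 28.2743 mm^2) = 1123.67/(630 * 28.2743) m = 0.0630819 m ≈ 63.08 mm

63.08 mm


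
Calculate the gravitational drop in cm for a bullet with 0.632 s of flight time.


drop = 0.5*g*t^2 = 0.5*9.81*0.632^2 = 1.95917 m ≈ 195.9 cm

195.9 cm


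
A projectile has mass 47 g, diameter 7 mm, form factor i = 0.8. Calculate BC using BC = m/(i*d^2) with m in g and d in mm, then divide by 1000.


BC = m/(i*d^2*1000) = 47/(0.8 * 7^2 * 1000) = 0.001199

0.001199


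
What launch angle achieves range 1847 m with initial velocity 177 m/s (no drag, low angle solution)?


sin(2*theta) = R*g/v0^2 = 1847*9.81/177^2 = 0.578348, theta = arcsin(0.578348)/2 = 17.67°

17.67 degrees


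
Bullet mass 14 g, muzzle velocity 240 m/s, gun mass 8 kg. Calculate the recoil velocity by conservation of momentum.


v_recoil = m_p * v_p / m_gun = 0.014 * 240 / 8 = 0.42 m/s

0.42 m/s


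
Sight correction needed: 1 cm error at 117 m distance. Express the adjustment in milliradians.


1 mrad subtends 1 cm per 10 m of range, so adj = error_cm / (dist_m / 10) = 1 / (117/10) = 0.08547 mrad

0.08547 mrad


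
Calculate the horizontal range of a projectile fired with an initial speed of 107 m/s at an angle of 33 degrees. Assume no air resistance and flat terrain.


R = v0^2 * sin(2*theta) / g = 107^2 * sin(2*33°) / 9.81 = 1066 m

1066 m


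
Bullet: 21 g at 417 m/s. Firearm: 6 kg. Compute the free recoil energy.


v_r = m_p*v_p/m_gun = 0.021*417/6 = 1.4595 m/s, E_r = 0.5*m_gun*v_r^2 = 0.5*6*1.4595^2 = 6.39 J

6.39 J


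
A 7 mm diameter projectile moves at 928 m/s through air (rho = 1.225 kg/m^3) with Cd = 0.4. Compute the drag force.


A = pi*(d/2)^2 = pi*(7/2000)^2 = 3.84845e-05 m^2
Fd = 0.5*Cd*rho*A*v^2 = 0.5*0.4*1.225*3.84845e-05*928^2 = 8.12 N

8.12 N


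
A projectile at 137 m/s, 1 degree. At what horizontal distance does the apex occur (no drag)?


R = v0^2*sin(2*theta)/g = 137^2*sin(2*1°)/9.81 = 66.7715 m
apex_dist = R/2 = 66.7715/2 = 33.39 m

33.39 m


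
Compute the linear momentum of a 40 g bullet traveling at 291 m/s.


p = m*v = 0.04*291 = 11.64 kg·m/s

11.64 kg·m/s


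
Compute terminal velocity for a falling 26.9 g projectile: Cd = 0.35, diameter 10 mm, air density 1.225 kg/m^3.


A = pi*(d/2)^2 = pi*(10/2000)^2 = 7.85398e-05 m^2
vt = sqrt(2mg/(Cd*rho*A)) = sqrt(2*0.0269*9.81/(0.35 * 1.225 * 7.85398e-05)) = 125.2 m/s

125.2 m/s


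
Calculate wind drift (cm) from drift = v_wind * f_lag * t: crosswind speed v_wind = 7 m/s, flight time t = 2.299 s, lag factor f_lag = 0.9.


drift = v_wind * lag * t = 7 * 0.9 * 2.299 = 14.4837 m ≈ 1448 cm

1448 cm


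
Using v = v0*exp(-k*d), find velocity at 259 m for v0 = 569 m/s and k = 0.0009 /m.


v = v0*exp(-k*d) = 569*exp(-0.0009*259) = 450.7 m/s

450.7 m/s


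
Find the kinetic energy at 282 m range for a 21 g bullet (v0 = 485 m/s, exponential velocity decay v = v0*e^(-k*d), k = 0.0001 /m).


v = v0*exp(-k*d) = 485*exp(-0.0001*282) = 471.514 m/s
E = 0.5*m*v^2 = 0.5*0.021*471.514^2 = 2334 J

2334 J


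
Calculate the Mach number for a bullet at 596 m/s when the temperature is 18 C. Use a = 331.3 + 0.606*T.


a = 331.3 + 0.606*(18) = 342.208 m/s
M = v/a = 596/342.208 = 1.742

1.742


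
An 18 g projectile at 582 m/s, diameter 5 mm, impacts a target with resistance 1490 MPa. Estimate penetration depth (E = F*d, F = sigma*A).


A = pi*(d/2)^2 = pi*(5/2)^2 = 19.635 mm^2
E = 0.5*m*v^2 = 0.5*0.018*582^2 = 3048.52 J
depth = E/(sigma*A) = 3048.52 J / (1490 MPa * 19.635 mm^2) = 3048.52/(1490 * 19.635) m = 0.104201 m ≈ 104.2 mm

104.2 mm


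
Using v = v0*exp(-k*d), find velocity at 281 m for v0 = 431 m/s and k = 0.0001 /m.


v = v0*exp(-k*d) = 431*exp(-0.0001*281) = 419.1 m/s

419.1 m/s


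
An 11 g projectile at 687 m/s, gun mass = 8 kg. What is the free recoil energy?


v_r = m_p*v_p/m_gun = 0.011*687/8 = 0.944625 m/s, E_r = 0.5*m_gun*v_r^2 = 0.5*8*0.944625^2 = 3.569 J

3.569 J


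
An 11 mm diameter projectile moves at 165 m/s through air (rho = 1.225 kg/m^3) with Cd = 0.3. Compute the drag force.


A = pi*(d/2)^2 = pi*(11/2000)^2 = 9.50332e-05 m^2
Fd = 0.5*Cd*rho*A*v^2 = 0.5*0.3*1.225*9.50332e-05*165^2 = 0.4754 N

0.4754 N


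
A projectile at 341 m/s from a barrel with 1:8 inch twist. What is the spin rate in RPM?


twist_m = 8*0.0254 = 0.2032 m
spin = v/twist = 341/0.2032 = 1678.15 rev/s
RPM = spin*60 = 1678.15*60 ≈ 100689 RPM

100689 RPM


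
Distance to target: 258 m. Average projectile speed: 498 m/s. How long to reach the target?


t = d/v = 258/498 = 0.5181 s

0.5181 s


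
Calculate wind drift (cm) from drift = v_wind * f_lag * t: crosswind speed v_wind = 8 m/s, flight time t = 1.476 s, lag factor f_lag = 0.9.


drift = v_wind * lag * t = 8 * 0.9 * 1.476 = 10.6272 m ≈ 1063 cm

1063 cm


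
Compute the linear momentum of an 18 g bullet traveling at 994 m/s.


p = m*v = 0.018*994 = 17.89 kg·m/s

17.89 kg·m/s


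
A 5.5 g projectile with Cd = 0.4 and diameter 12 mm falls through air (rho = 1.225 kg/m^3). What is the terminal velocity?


A = pi*(d/2)^2 = pi*(12/2000)^2 = 1.13097e-04 m^2
vt = sqrt(2mg/(Cd*rho*A)) = sqrt(2*0.0055*9.81/(0.4 * 1.225 * 1.13097e-04)) = 44.13 m/s

44.13 m/s


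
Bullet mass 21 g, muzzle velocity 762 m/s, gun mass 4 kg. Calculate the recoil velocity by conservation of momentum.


v_recoil = m_p * v_p / m_gun = 0.021 * 762 / 4 = 4.001 m/s

4.001 m/s


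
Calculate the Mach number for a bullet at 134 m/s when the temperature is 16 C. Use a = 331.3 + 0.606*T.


a = 331.3 + 0.606*(16) = 340.996 m/s
M = v/a = 134/340.996 = 0.393

0.393


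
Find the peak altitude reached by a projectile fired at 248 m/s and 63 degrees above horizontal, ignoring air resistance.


H = (v0*sin(theta))^2 / (2g) = (248*sin(63°))^2 / (2*9.81) = 2489 m

2489 m


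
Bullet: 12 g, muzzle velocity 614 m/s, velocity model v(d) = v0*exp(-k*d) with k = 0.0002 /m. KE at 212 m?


v = v0*exp(-k*d) = 614*exp(-0.0002*212) = 588.511 m/s
E = 0.5*m*v^2 = 0.5*0.012*588.511^2 = 2078 J

2078 J


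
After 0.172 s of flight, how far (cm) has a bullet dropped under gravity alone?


drop = 0.5*g*t^2 = 0.5*9.81*0.172^2 = 0.14511 m ≈ 14.51 cm

14.51 cm


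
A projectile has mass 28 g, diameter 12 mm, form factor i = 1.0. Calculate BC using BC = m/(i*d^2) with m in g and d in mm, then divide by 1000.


BC = m/(i*d^2*1000) = 28/(1.0 * 12^2 * 1000) = 0.0001944

0.0001944


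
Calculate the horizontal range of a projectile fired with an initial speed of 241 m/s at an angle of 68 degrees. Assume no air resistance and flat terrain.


R = v0^2 * sin(2*theta) / g = 241^2 * sin(2*68°) / 9.81 = 4113 m

4113 m


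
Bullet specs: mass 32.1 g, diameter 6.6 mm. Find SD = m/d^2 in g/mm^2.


SD = m/d^2 = 32.1/6.6^2 = 0.7369 g/mm^2

0.7369 g/mm^2


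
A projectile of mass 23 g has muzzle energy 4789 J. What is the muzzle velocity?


v = sqrt(2*E/m) = sqrt(2*4789/0.023) = 645.3 m/s

645.3 m/s


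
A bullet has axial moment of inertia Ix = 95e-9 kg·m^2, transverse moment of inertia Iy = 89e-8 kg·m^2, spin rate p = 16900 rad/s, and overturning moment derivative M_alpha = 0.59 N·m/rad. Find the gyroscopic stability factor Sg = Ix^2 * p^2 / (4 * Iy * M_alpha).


Sg = Ix^2 * p^2 / (4 * Iy * M_alpha) = (95e-9)^2 * 16900^2 / (4 * 89e-8 * 0.59) = 1.227

1.227
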